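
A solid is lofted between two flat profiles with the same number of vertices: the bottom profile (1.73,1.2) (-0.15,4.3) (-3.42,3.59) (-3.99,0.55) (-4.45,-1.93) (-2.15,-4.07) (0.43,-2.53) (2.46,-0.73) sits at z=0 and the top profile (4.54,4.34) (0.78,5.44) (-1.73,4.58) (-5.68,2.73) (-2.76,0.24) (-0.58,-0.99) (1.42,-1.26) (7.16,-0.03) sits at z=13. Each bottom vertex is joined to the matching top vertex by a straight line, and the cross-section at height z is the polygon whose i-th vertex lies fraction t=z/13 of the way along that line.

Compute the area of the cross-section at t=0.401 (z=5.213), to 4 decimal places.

Cross-section at t=0.401: each vertex is (1-t)·p0[i] + t·p1[i].
  v1: (1-0.401)·(1.73,1.2) + 0.401·(4.54,4.34) = (2.8568,2.4591)
  v2: (1-0.401)·(-0.15,4.3) + 0.401·(0.78,5.44) = (0.2229,4.7571)
  v3: (1-0.401)·(-3.42,3.59) + 0.401·(-1.73,4.58) = (-2.7423,3.9870)
  v4: (1-0.401)·(-3.99,0.55) + 0.401·(-5.68,2.73) = (-4.6677,1.4242)
  v5: (1-0.401)·(-4.45,-1.93) + 0.401·(-2.76,0.24) = (-3.7723,-1.0598)
  v6: (1-0.401)·(-2.15,-4.07) + 0.401·(-0.58,-0.99) = (-1.5204,-2.8349)
  v7: (1-0.401)·(0.43,-2.53) + 0.401·(1.42,-1.26) = (0.8270,-2.0207)
  v8: (1-0.401)·(2.46,-0.73) + 0.401·(7.16,-0.03) = (4.3447,-0.4493)
Shoelace sum Σ(x_i·y_{i+1} − x_{i+1}·y_i):
  i=1: 2.8568·4.7571 − 0.2229·2.4591 = +13.0420 (running +13.0420)
  i=2: 0.2229·3.9870 − -2.7423·4.7571 = +13.9344 (running +26.9764)
  i=3: -2.7423·1.4242 − -4.6677·3.9870 = +14.7045 (running +41.6809)
  i=4: -4.6677·-1.0598 − -3.7723·1.4242 = +10.3194 (running +52.0003)
  i=5: -3.7723·-2.8349 − -1.5204·-1.0598 = +9.0828 (running +61.0831)
  i=6: -1.5204·-2.0207 − 0.8270·-2.8349 = +5.4168 (running +66.4999)
  i=7: 0.8270·-0.4493 − 4.3447·-2.0207 = +8.4079 (running +74.9078)
  i=8: 4.3447·2.4591 − 2.8568·-0.4493 = +11.9678 (running +86.8756)
Area = |Σ|/2 = |86.8756|/2 = 43.4378

Area at t=0.401: 43.4378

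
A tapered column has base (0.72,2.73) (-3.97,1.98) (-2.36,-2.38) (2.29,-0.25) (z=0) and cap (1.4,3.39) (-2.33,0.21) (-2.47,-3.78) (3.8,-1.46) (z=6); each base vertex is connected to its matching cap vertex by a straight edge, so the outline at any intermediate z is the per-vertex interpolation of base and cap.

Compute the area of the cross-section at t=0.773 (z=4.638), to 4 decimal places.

Area at t=0.773: 23.9580

Cross-section at t=0.773: each vertex is (1-t)·p0[i] + t·p1[i].
  v1: (1-0.773)·(0.72,2.73) + 0.773·(1.4,3.39) = (1.2456,3.2402)
  v2: (1-0.773)·(-3.97,1.98) + 0.773·(-2.33,0.21) = (-2.7023,0.6118)
  v3: (1-0.773)·(-2.36,-2.38) + 0.773·(-2.47,-3.78) = (-2.4450,-3.4622)
  v4: (1-0.773)·(2.29,-0.25) + 0.773·(3.8,-1.46) = (3.4572,-1.1853)
Shoelace sum Σ(x_i·y_{i+1} − x_{i+1}·y_i):
  i=1: 1.2456·0.6118 − -2.7023·3.2402 = +9.5179 (running +9.5179)
  i=2: -2.7023·-3.4622 − -2.4450·0.6118 = +10.8517 (running +20.3696)
  i=3: -2.4450·-1.1853 − 3.4572·-3.4622 = +14.8678 (running +35.2374)
  i=4: 3.4572·3.2402 − 1.2456·-1.1853 = +12.6785 (running +47.9160)
Area = |Σ|/2 = |47.9160|/2 = 23.9580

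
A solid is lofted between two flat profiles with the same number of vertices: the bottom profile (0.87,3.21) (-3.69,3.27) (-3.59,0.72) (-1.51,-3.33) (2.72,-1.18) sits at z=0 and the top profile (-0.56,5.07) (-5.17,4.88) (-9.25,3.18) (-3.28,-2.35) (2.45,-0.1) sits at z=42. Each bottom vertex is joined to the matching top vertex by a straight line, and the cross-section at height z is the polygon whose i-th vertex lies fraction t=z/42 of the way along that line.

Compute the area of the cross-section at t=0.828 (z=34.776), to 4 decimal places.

Area at t=0.828: 47.2018

Cross-section at t=0.828: each vertex is (1-t)·p0[i] + t·p1[i].
  v1: (1-0.828)·(0.87,3.21) + 0.828·(-0.56,5.07) = (-0.3140,4.7501)
  v2: (1-0.828)·(-3.69,3.27) + 0.828·(-5.17,4.88) = (-4.9154,4.6031)
  v3: (1-0.828)·(-3.59,0.72) + 0.828·(-9.25,3.18) = (-8.2765,2.7569)
  v4: (1-0.828)·(-1.51,-3.33) + 0.828·(-3.28,-2.35) = (-2.9756,-2.5186)
  v5: (1-0.828)·(2.72,-1.18) + 0.828·(2.45,-0.1) = (2.4964,-0.2858)
Shoelace sum Σ(x_i·y_{i+1} − x_{i+1}·y_i):
  i=1: -0.3140·4.6031 − -4.9154·4.7501 = +21.9032 (running +21.9032)
  i=2: -4.9154·2.7569 − -8.2765·4.6031 = +24.5460 (running +46.4492)
  i=3: -8.2765·-2.5186 − -2.9756·2.7569 = +29.0481 (running +75.4973)
  i=4: -2.9756·-0.2858 − 2.4964·-2.5186 = +7.1377 (running +82.6350)
  i=5: 2.4964·4.7501 − -0.3140·-0.2858 = +11.7685 (running +94.4036)
Area = |Σ|/2 = |94.4036|/2 = 47.2018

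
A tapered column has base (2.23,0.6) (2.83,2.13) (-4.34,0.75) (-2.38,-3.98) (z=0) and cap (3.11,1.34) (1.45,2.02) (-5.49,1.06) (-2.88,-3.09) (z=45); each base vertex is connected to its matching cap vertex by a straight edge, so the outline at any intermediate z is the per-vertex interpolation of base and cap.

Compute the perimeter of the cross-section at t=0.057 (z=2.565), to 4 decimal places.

Perimeter at t=0.057: 20.4912

Cross-section at t=0.057: each vertex is (1-t)·p0[i] + t·p1[i].
  v1: (1-0.057)·(2.23,0.6) + 0.057·(3.11,1.34) = (2.2802,0.6422)
  v2: (1-0.057)·(2.83,2.13) + 0.057·(1.45,2.02) = (2.7513,2.1237)
  v3: (1-0.057)·(-4.34,0.75) + 0.057·(-5.49,1.06) = (-4.4055,0.7677)
  v4: (1-0.057)·(-2.38,-3.98) + 0.057·(-2.88,-3.09) = (-2.4085,-3.9293)
Perimeter = Σ |v_{i+1} − v_i|:
  edge 1→2: √(0.4712² + 1.4815²) = 1.5547 (running 1.5547)
  edge 2→3: √(-7.1569² + -1.3561²) = 7.2842 (running 8.8389)
  edge 3→4: √(1.9970² + -4.6969²) = 5.1039 (running 13.9428)
  edge 4→1: √(4.6887² + 4.5714²) = 6.5484 (running 20.4912)
Perimeter = 20.4912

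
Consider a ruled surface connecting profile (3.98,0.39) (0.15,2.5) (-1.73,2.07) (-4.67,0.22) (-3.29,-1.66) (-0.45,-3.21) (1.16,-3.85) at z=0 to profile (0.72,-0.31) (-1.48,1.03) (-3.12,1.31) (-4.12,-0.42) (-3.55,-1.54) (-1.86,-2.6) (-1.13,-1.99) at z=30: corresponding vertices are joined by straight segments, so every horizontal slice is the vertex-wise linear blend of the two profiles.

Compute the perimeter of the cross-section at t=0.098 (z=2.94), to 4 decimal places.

Perimeter at t=0.098: 21.1743

Cross-section at t=0.098: each vertex is (1-t)·p0[i] + t·p1[i].
  v1: (1-0.098)·(3.98,0.39) + 0.098·(0.72,-0.31) = (3.6605,0.3214)
  v2: (1-0.098)·(0.15,2.5) + 0.098·(-1.48,1.03) = (-0.0097,2.3559)
  v3: (1-0.098)·(-1.73,2.07) + 0.098·(-3.12,1.31) = (-1.8662,1.9955)
  v4: (1-0.098)·(-4.67,0.22) + 0.098·(-4.12,-0.42) = (-4.6161,0.1573)
  v5: (1-0.098)·(-3.29,-1.66) + 0.098·(-3.55,-1.54) = (-3.3155,-1.6482)
  v6: (1-0.098)·(-0.45,-3.21) + 0.098·(-1.86,-2.6) = (-0.5882,-3.1502)
  v7: (1-0.098)·(1.16,-3.85) + 0.098·(-1.13,-1.99) = (0.9356,-3.6677)
Perimeter = Σ |v_{i+1} − v_i|:
  edge 1→2: √(-3.6703² + 2.0345²) = 4.1964 (running 4.1964)
  edge 2→3: √(-1.8565² + -0.3604²) = 1.8911 (running 6.0876)
  edge 3→4: √(-2.7499² + -1.8382²) = 3.3077 (running 9.3953)
  edge 4→5: √(1.3006² + -1.8055²) = 2.2252 (running 11.6205)
  edge 5→6: √(2.7273² + -1.5020²) = 3.1135 (running 14.7340)
  edge 6→7: √(1.5238² + -0.5175²) = 1.6092 (running 16.3433)
  edge 7→1: √(2.7249² + 3.9891²) = 4.8310 (running 21.1743)
Perimeter = 21.1743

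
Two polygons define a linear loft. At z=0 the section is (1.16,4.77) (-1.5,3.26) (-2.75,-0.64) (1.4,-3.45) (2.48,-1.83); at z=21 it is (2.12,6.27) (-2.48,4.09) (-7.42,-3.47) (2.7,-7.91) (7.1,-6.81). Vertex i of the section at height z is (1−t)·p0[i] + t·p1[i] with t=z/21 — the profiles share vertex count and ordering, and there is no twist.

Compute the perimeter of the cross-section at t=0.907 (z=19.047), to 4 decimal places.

Cross-section at t=0.907: each vertex is (1-t)·p0[i] + t·p1[i].
  v1: (1-0.907)·(1.16,4.77) + 0.907·(2.12,6.27) = (2.0307,6.1305)
  v2: (1-0.907)·(-1.5,3.26) + 0.907·(-2.48,4.09) = (-2.3889,4.0128)
  v3: (1-0.907)·(-2.75,-0.64) + 0.907·(-7.42,-3.47) = (-6.9857,-3.2068)
  v4: (1-0.907)·(1.4,-3.45) + 0.907·(2.7,-7.91) = (2.5791,-7.4952)
  v5: (1-0.907)·(2.48,-1.83) + 0.907·(7.1,-6.81) = (6.6703,-6.3469)
Perimeter = Σ |v_{i+1} − v_i|:
  edge 1→2: √(-4.4196² + -2.1177²) = 4.9007 (running 4.9007)
  edge 2→3: √(-4.5968² + -7.2196²) = 8.5588 (running 13.4596)
  edge 3→4: √(9.5648² + -4.2884²) = 10.4822 (running 23.9417)
  edge 4→5: √(4.0912² + 1.1484²) = 4.2494 (running 28.1911)
  edge 5→1: √(-4.6396² + 12.4774²) = 13.3120 (running 41.5031)
Perimeter = 41.5031

Perimeter at t=0.907: 41.5031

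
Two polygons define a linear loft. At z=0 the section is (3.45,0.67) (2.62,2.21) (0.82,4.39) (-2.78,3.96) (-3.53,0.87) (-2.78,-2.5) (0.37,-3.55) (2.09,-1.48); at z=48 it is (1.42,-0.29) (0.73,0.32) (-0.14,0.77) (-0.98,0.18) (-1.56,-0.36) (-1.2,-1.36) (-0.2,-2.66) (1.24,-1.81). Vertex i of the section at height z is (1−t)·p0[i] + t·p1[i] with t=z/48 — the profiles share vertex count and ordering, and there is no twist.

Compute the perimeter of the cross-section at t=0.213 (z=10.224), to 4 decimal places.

Perimeter at t=0.213: 20.2812

Cross-section at t=0.213: each vertex is (1-t)·p0[i] + t·p1[i].
  v1: (1-0.213)·(3.45,0.67) + 0.213·(1.42,-0.29) = (3.0176,0.4655)
  v2: (1-0.213)·(2.62,2.21) + 0.213·(0.73,0.32) = (2.2174,1.8074)
  v3: (1-0.213)·(0.82,4.39) + 0.213·(-0.14,0.77) = (0.6155,3.6189)
  v4: (1-0.213)·(-2.78,3.96) + 0.213·(-0.98,0.18) = (-2.3966,3.1549)
  v5: (1-0.213)·(-3.53,0.87) + 0.213·(-1.56,-0.36) = (-3.1104,0.6080)
  v6: (1-0.213)·(-2.78,-2.5) + 0.213·(-1.2,-1.36) = (-2.4435,-2.2572)
  v7: (1-0.213)·(0.37,-3.55) + 0.213·(-0.2,-2.66) = (0.2486,-3.3604)
  v8: (1-0.213)·(2.09,-1.48) + 0.213·(1.24,-1.81) = (1.9089,-1.5503)
Perimeter = Σ |v_{i+1} − v_i|:
  edge 1→2: √(-0.8002² + 1.3419²) = 1.5624 (running 1.5624)
  edge 2→3: √(-1.6019² + 1.8115²) = 2.4182 (running 3.9806)
  edge 3→4: √(-3.0121² + -0.4641²) = 3.0477 (running 7.0282)
  edge 4→5: √(-0.7138² + -2.5468²) = 2.6450 (running 9.6732)
  edge 5→6: √(0.6669² + -2.8652²) = 2.9418 (running 12.6150)
  edge 6→7: √(2.6921² + -1.1033²) = 2.9093 (running 15.5243)
  edge 7→8: √(1.6604² + 1.8101²) = 2.4563 (running 17.9806)
  edge 8→1: √(1.1087² + 2.0158²) = 2.3006 (running 20.2812)
Perimeter = 20.2812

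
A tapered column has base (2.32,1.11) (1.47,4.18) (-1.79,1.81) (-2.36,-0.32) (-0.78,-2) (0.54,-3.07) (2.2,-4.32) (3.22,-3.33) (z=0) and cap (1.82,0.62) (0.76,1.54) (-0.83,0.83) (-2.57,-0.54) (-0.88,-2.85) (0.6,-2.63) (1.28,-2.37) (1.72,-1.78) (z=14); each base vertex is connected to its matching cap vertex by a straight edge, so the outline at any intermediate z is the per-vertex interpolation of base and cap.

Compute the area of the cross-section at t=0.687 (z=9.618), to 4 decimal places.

Area at t=0.687: 16.3809

Cross-section at t=0.687: each vertex is (1-t)·p0[i] + t·p1[i].
  v1: (1-0.687)·(2.32,1.11) + 0.687·(1.82,0.62) = (1.9765,0.7734)
  v2: (1-0.687)·(1.47,4.18) + 0.687·(0.76,1.54) = (0.9822,2.3663)
  v3: (1-0.687)·(-1.79,1.81) + 0.687·(-0.83,0.83) = (-1.1305,1.1367)
  v4: (1-0.687)·(-2.36,-0.32) + 0.687·(-2.57,-0.54) = (-2.5043,-0.4711)
  v5: (1-0.687)·(-0.78,-2) + 0.687·(-0.88,-2.85) = (-0.8487,-2.5840)
  v6: (1-0.687)·(0.54,-3.07) + 0.687·(0.6,-2.63) = (0.5812,-2.7677)
  v7: (1-0.687)·(2.2,-4.32) + 0.687·(1.28,-2.37) = (1.5680,-2.9804)
  v8: (1-0.687)·(3.22,-3.33) + 0.687·(1.72,-1.78) = (2.1895,-2.2652)
Shoelace sum Σ(x_i·y_{i+1} − x_{i+1}·y_i):
  i=1: 1.9765·2.3663 − 0.9822·0.7734 = +3.9174 (running +3.9174)
  i=2: 0.9822·1.1367 − -1.1305·2.3663 = +3.7916 (running +7.7090)
  i=3: -1.1305·-0.4711 − -2.5043·1.1367 = +3.3793 (running +11.0883)
  i=4: -2.5043·-2.5840 − -0.8487·-0.4711 = +6.0711 (running +17.1594)
  i=5: -0.8487·-2.7677 − 0.5812·-2.5840 = +3.8508 (running +21.0102)
  i=6: 0.5812·-2.9804 − 1.5680·-2.7677 = +2.6074 (running +23.6176)
  i=7: 1.5680·-2.2652 − 2.1895·-2.9804 = +2.9738 (running +26.5914)
  i=8: 2.1895·0.7734 − 1.9765·-2.2652 = +6.1704 (running +32.7618)
Area = |Σ|/2 = |32.7618|/2 = 16.3809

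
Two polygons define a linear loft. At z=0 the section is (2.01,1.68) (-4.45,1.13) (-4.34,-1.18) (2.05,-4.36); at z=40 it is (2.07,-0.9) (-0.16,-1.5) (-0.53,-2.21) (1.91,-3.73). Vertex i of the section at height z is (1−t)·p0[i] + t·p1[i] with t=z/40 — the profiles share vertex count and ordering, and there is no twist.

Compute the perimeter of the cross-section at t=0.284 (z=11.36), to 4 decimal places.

Cross-section at t=0.284: each vertex is (1-t)·p0[i] + t·p1[i].
  v1: (1-0.284)·(2.01,1.68) + 0.284·(2.07,-0.9) = (2.0270,0.9473)
  v2: (1-0.284)·(-4.45,1.13) + 0.284·(-0.16,-1.5) = (-3.2316,0.3831)
  v3: (1-0.284)·(-4.34,-1.18) + 0.284·(-0.53,-2.21) = (-3.2580,-1.4725)
  v4: (1-0.284)·(2.05,-4.36) + 0.284·(1.91,-3.73) = (2.0102,-4.1811)
Perimeter = Σ |v_{i+1} − v_i|:
  edge 1→2: √(-5.2587² + -0.5642²) = 5.2889 (running 5.2889)
  edge 2→3: √(-0.0263² + -1.8556²) = 1.8558 (running 7.1446)
  edge 3→4: √(5.2682² + -2.7086²) = 5.9237 (running 13.0683)
  edge 4→1: √(0.0168² + 5.1284²) = 5.1284 (running 18.1967)
Perimeter = 18.1967

Perimeter at t=0.284: 18.1967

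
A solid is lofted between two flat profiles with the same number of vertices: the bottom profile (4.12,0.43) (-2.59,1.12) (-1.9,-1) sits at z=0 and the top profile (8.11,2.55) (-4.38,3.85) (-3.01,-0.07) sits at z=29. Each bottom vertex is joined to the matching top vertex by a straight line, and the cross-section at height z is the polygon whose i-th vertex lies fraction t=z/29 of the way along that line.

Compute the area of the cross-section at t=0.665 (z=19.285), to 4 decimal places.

Cross-section at t=0.665: each vertex is (1-t)·p0[i] + t·p1[i].
  v1: (1-0.665)·(4.12,0.43) + 0.665·(8.11,2.55) = (6.7734,1.8398)
  v2: (1-0.665)·(-2.59,1.12) + 0.665·(-4.38,3.85) = (-3.7803,2.9355)
  v3: (1-0.665)·(-1.9,-1) + 0.665·(-3.01,-0.07) = (-2.6381,-0.3815)
Shoelace sum Σ(x_i·y_{i+1} − x_{i+1}·y_i):
  i=1: 6.7734·2.9355 − -3.7803·1.8398 = +26.8379 (running +26.8379)
  i=2: -3.7803·-0.3815 − -2.6381·2.9355 = +9.1865 (running +36.0245)
  i=3: -2.6381·1.8398 − 6.7734·-0.3815 = -2.2693 (running +33.7552)
Area = |Σ|/2 = |33.7552|/2 = 16.8776

Area at t=0.665: 16.8776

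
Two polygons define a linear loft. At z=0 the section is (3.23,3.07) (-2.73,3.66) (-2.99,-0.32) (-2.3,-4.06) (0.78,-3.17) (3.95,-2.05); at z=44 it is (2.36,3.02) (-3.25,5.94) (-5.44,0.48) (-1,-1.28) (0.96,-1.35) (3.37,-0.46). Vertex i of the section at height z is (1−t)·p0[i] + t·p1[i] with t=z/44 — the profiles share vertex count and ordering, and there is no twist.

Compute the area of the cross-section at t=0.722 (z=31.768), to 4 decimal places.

Area at t=0.722: 40.4935

Cross-section at t=0.722: each vertex is (1-t)·p0[i] + t·p1[i].
  v1: (1-0.722)·(3.23,3.07) + 0.722·(2.36,3.02) = (2.6019,3.0339)
  v2: (1-0.722)·(-2.73,3.66) + 0.722·(-3.25,5.94) = (-3.1054,5.3062)
  v3: (1-0.722)·(-2.99,-0.32) + 0.722·(-5.44,0.48) = (-4.7589,0.2576)
  v4: (1-0.722)·(-2.3,-4.06) + 0.722·(-1,-1.28) = (-1.3614,-2.0528)
  v5: (1-0.722)·(0.78,-3.17) + 0.722·(0.96,-1.35) = (0.9100,-1.8560)
  v6: (1-0.722)·(3.95,-2.05) + 0.722·(3.37,-0.46) = (3.5312,-0.9020)
Shoelace sum Σ(x_i·y_{i+1} − x_{i+1}·y_i):
  i=1: 2.6019·5.3062 − -3.1054·3.0339 = +23.2275 (running +23.2275)
  i=2: -3.1054·0.2576 − -4.7589·5.3062 = +24.4515 (running +47.6790)
  i=3: -4.7589·-2.0528 − -1.3614·0.2576 = +10.1200 (running +57.7990)
  i=4: -1.3614·-1.8560 − 0.9100·-2.0528 = +4.3947 (running +62.1937)
  i=5: 0.9100·-0.9020 − 3.5312·-1.8560 = +5.7330 (running +67.9267)
  i=6: 3.5312·3.0339 − 2.6019·-0.9020 = +13.0604 (running +80.9871)
Area = |Σ|/2 = |80.9871|/2 = 40.4935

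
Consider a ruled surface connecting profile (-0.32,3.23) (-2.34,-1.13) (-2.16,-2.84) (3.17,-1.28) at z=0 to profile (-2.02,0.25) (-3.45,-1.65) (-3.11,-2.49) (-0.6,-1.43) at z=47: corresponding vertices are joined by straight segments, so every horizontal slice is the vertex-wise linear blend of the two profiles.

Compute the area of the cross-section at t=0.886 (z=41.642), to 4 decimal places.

Cross-section at t=0.886: each vertex is (1-t)·p0[i] + t·p1[i].
  v1: (1-0.886)·(-0.32,3.23) + 0.886·(-2.02,0.25) = (-1.8262,0.5897)
  v2: (1-0.886)·(-2.34,-1.13) + 0.886·(-3.45,-1.65) = (-3.3235,-1.5907)
  v3: (1-0.886)·(-2.16,-2.84) + 0.886·(-3.11,-2.49) = (-3.0017,-2.5299)
  v4: (1-0.886)·(3.17,-1.28) + 0.886·(-0.6,-1.43) = (-0.1702,-1.4129)
Shoelace sum Σ(x_i·y_{i+1} − x_{i+1}·y_i):
  i=1: -1.8262·-1.5907 − -3.3235·0.5897 = +4.8649 (running +4.8649)
  i=2: -3.3235·-2.5299 − -3.0017·-1.5907 = +3.6332 (running +8.4980)
  i=3: -3.0017·-1.4129 − -0.1702·-2.5299 = +3.8105 (running +12.3085)
  i=4: -0.1702·0.5897 − -1.8262·-1.4129 = -2.6806 (running +9.6279)
Area = |Σ|/2 = |9.6279|/2 = 4.8139

Area at t=0.886: 4.8139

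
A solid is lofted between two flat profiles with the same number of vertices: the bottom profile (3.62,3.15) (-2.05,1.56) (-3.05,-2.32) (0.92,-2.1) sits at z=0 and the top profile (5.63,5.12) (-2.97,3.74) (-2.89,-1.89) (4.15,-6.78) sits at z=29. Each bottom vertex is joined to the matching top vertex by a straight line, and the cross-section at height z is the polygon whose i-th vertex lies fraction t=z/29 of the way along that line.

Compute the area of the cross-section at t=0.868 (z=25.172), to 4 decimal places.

Area at t=0.868: 62.1513

Cross-section at t=0.868: each vertex is (1-t)·p0[i] + t·p1[i].
  v1: (1-0.868)·(3.62,3.15) + 0.868·(5.63,5.12) = (5.3647,4.8600)
  v2: (1-0.868)·(-2.05,1.56) + 0.868·(-2.97,3.74) = (-2.8486,3.4522)
  v3: (1-0.868)·(-3.05,-2.32) + 0.868·(-2.89,-1.89) = (-2.9111,-1.9468)
  v4: (1-0.868)·(0.92,-2.1) + 0.868·(4.15,-6.78) = (3.7236,-6.1622)
Shoelace sum Σ(x_i·y_{i+1} − x_{i+1}·y_i):
  i=1: 5.3647·3.4522 − -2.8486·4.8600 = +32.3641 (running +32.3641)
  i=2: -2.8486·-1.9468 − -2.9111·3.4522 = +15.5953 (running +47.9594)
  i=3: -2.9111·-6.1622 − 3.7236·-1.9468 = +25.1881 (running +73.1475)
  i=4: 3.7236·4.8600 − 5.3647·-6.1622 = +51.1552 (running +124.3026)
Area = |Σ|/2 = |124.3026|/2 = 62.1513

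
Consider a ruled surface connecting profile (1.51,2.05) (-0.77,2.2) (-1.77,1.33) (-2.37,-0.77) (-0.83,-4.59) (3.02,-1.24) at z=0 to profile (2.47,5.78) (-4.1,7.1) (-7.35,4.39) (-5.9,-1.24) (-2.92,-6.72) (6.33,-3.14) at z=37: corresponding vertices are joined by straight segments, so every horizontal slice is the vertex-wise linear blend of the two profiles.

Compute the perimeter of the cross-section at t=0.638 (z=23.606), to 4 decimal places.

Perimeter at t=0.638: 33.7500

Cross-section at t=0.638: each vertex is (1-t)·p0[i] + t·p1[i].
  v1: (1-0.638)·(1.51,2.05) + 0.638·(2.47,5.78) = (2.1225,4.4297)
  v2: (1-0.638)·(-0.77,2.2) + 0.638·(-4.1,7.1) = (-2.8945,5.3262)
  v3: (1-0.638)·(-1.77,1.33) + 0.638·(-7.35,4.39) = (-5.3300,3.2823)
  v4: (1-0.638)·(-2.37,-0.77) + 0.638·(-5.9,-1.24) = (-4.6221,-1.0699)
  v5: (1-0.638)·(-0.83,-4.59) + 0.638·(-2.92,-6.72) = (-2.1634,-5.9489)
  v6: (1-0.638)·(3.02,-1.24) + 0.638·(6.33,-3.14) = (5.1318,-2.4522)
Perimeter = Σ |v_{i+1} − v_i|:
  edge 1→2: √(-5.0170² + 0.8965²) = 5.0965 (running 5.0965)
  edge 2→3: √(-2.4355² + -2.0439²) = 3.1795 (running 8.2760)
  edge 3→4: √(0.7079² + -4.3521²) = 4.4093 (running 12.6853)
  edge 4→5: √(2.4587² + -4.8791²) = 5.4636 (running 18.1489)
  edge 5→6: √(7.2952² + 3.4967²) = 8.0899 (running 26.2388)
  edge 6→1: √(-3.0093² + 6.8819²) = 7.5111 (running 33.7500)
Perimeter = 33.7500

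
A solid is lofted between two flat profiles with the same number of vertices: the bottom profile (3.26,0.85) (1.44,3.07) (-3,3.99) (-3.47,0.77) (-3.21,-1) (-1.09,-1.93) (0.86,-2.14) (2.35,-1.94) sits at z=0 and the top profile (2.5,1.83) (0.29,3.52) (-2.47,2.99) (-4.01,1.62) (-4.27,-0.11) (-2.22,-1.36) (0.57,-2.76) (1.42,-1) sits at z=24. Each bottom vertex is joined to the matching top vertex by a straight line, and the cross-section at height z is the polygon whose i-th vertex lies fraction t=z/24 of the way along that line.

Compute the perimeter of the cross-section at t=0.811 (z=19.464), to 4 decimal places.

Cross-section at t=0.811: each vertex is (1-t)·p0[i] + t·p1[i].
  v1: (1-0.811)·(3.26,0.85) + 0.811·(2.5,1.83) = (2.6436,1.6448)
  v2: (1-0.811)·(1.44,3.07) + 0.811·(0.29,3.52) = (0.5073,3.4350)
  v3: (1-0.811)·(-3,3.99) + 0.811·(-2.47,2.99) = (-2.5702,3.1790)
  v4: (1-0.811)·(-3.47,0.77) + 0.811·(-4.01,1.62) = (-3.9079,1.4594)
  v5: (1-0.811)·(-3.21,-1) + 0.811·(-4.27,-0.11) = (-4.0697,-0.2782)
  v6: (1-0.811)·(-1.09,-1.93) + 0.811·(-2.22,-1.36) = (-2.0064,-1.4677)
  v7: (1-0.811)·(0.86,-2.14) + 0.811·(0.57,-2.76) = (0.6248,-2.6428)
  v8: (1-0.811)·(2.35,-1.94) + 0.811·(1.42,-1) = (1.5958,-1.1777)
Perimeter = Σ |v_{i+1} − v_i|:
  edge 1→2: √(-2.1363² + 1.7902²) = 2.7872 (running 2.7872)
  edge 2→3: √(-3.0775² + -0.2559²) = 3.0881 (running 5.8753)
  edge 3→4: √(-1.3378² + -1.7197²) = 2.1787 (running 8.0541)
  edge 4→5: √(-0.1617² + -1.7376²) = 1.7451 (running 9.7991)
  edge 5→6: √(2.0632² + -1.1895²) = 2.3816 (running 12.1807)
  edge 6→7: √(2.6312² + -1.1751²) = 2.8817 (running 15.0624)
  edge 7→8: √(0.9710² + 1.4652²) = 1.7577 (running 16.8201)
  edge 8→1: √(1.0479² + 2.8224²) = 3.0107 (running 19.8308)
Perimeter = 19.8308

Perimeter at t=0.811: 19.8308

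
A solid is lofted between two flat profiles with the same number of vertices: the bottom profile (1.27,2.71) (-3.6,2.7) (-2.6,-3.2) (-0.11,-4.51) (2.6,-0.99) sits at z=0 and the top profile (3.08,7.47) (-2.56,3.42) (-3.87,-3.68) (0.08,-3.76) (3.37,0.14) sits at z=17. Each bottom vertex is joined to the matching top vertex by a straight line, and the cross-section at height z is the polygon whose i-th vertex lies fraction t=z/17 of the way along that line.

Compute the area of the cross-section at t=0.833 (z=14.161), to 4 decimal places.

Area at t=0.833: 49.0367

Cross-section at t=0.833: each vertex is (1-t)·p0[i] + t·p1[i].
  v1: (1-0.833)·(1.27,2.71) + 0.833·(3.08,7.47) = (2.7777,6.6751)
  v2: (1-0.833)·(-3.6,2.7) + 0.833·(-2.56,3.42) = (-2.7337,3.2998)
  v3: (1-0.833)·(-2.6,-3.2) + 0.833·(-3.87,-3.68) = (-3.6579,-3.5998)
  v4: (1-0.833)·(-0.11,-4.51) + 0.833·(0.08,-3.76) = (0.0483,-3.8853)
  v5: (1-0.833)·(2.6,-0.99) + 0.833·(3.37,0.14) = (3.2414,-0.0487)
Shoelace sum Σ(x_i·y_{i+1} − x_{i+1}·y_i):
  i=1: 2.7777·3.2998 − -2.7337·6.6751 = +27.4134 (running +27.4134)
  i=2: -2.7337·-3.5998 − -3.6579·3.2998 = +21.9110 (running +49.3244)
  i=3: -3.6579·-3.8853 − 0.0483·-3.5998 = +14.3857 (running +63.7101)
  i=4: 0.0483·-0.0487 − 3.2414·-3.8853 = +12.5913 (running +76.3014)
  i=5: 3.2414·6.6751 − 2.7777·-0.0487 = +21.7720 (running +98.0734)
Area = |Σ|/2 = |98.0734|/2 = 49.0367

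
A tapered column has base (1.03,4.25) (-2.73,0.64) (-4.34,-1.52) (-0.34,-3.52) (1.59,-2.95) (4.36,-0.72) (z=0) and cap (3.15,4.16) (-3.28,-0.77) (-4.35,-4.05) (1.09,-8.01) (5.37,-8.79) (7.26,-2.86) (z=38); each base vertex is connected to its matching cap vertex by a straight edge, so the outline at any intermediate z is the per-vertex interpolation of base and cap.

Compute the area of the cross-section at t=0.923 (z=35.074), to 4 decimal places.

Cross-section at t=0.923: each vertex is (1-t)·p0[i] + t·p1[i].
  v1: (1-0.923)·(1.03,4.25) + 0.923·(3.15,4.16) = (2.9868,4.1669)
  v2: (1-0.923)·(-2.73,0.64) + 0.923·(-3.28,-0.77) = (-3.2376,-0.6614)
  v3: (1-0.923)·(-4.34,-1.52) + 0.923·(-4.35,-4.05) = (-4.3492,-3.8552)
  v4: (1-0.923)·(-0.34,-3.52) + 0.923·(1.09,-8.01) = (0.9799,-7.6643)
  v5: (1-0.923)·(1.59,-2.95) + 0.923·(5.37,-8.79) = (5.0789,-8.3403)
  v6: (1-0.923)·(4.36,-0.72) + 0.923·(7.26,-2.86) = (7.0367,-2.6952)
Shoelace sum Σ(x_i·y_{i+1} − x_{i+1}·y_i):
  i=1: 2.9868·-0.6614 − -3.2376·4.1669 = +11.5155 (running +11.5155)
  i=2: -3.2376·-3.8552 − -4.3492·-0.6614 = +9.6050 (running +21.1206)
  i=3: -4.3492·-7.6643 − 0.9799·-3.8552 = +37.1113 (running +58.2319)
  i=4: 0.9799·-8.3403 − 5.0789·-7.6643 = +30.7538 (running +88.9857)
  i=5: 5.0789·-2.6952 − 7.0367·-8.3403 = +44.9995 (running +133.9851)
  i=6: 7.0367·4.1669 − 2.9868·-2.6952 = +37.3714 (running +171.3566)
Area = |Σ|/2 = |171.3566|/2 = 85.6783

Area at t=0.923: 85.6783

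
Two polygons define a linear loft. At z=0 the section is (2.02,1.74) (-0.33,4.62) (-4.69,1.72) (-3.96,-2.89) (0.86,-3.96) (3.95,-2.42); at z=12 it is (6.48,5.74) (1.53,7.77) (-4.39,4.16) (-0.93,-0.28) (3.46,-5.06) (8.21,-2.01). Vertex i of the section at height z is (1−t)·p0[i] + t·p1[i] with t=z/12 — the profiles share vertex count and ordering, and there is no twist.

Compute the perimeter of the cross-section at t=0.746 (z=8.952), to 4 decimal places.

Cross-section at t=0.746: each vertex is (1-t)·p0[i] + t·p1[i].
  v1: (1-0.746)·(2.02,1.74) + 0.746·(6.48,5.74) = (5.3472,4.7240)
  v2: (1-0.746)·(-0.33,4.62) + 0.746·(1.53,7.77) = (1.0576,6.9699)
  v3: (1-0.746)·(-4.69,1.72) + 0.746·(-4.39,4.16) = (-4.4662,3.5402)
  v4: (1-0.746)·(-3.96,-2.89) + 0.746·(-0.93,-0.28) = (-1.6996,-0.9429)
  v5: (1-0.746)·(0.86,-3.96) + 0.746·(3.46,-5.06) = (2.7996,-4.7806)
  v6: (1-0.746)·(3.95,-2.42) + 0.746·(8.21,-2.01) = (7.1280,-2.1141)
Perimeter = Σ |v_{i+1} − v_i|:
  edge 1→2: √(-4.2896² + 2.2459²) = 4.8420 (running 4.8420)
  edge 2→3: √(-5.5238² + -3.4297²) = 6.5019 (running 11.3439)
  edge 3→4: √(2.7666² + -4.4832²) = 5.2681 (running 16.6120)
  edge 4→5: √(4.4992² + -3.8377²) = 5.9136 (running 22.5256)
  edge 5→6: √(4.3284² + 2.6665²) = 5.0838 (running 27.6093)
  edge 6→1: √(-1.7808² + 6.8381²) = 7.0662 (running 34.6755)
Perimeter = 34.6755

Perimeter at t=0.746: 34.6755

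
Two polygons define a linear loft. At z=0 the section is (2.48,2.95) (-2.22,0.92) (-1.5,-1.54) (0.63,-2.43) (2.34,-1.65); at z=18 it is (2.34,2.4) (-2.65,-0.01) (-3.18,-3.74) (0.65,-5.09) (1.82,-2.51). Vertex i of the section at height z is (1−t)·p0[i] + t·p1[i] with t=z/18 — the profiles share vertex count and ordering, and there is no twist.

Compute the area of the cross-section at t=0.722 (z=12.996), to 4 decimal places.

Area at t=0.722: 23.4809

Cross-section at t=0.722: each vertex is (1-t)·p0[i] + t·p1[i].
  v1: (1-0.722)·(2.48,2.95) + 0.722·(2.34,2.4) = (2.3789,2.5529)
  v2: (1-0.722)·(-2.22,0.92) + 0.722·(-2.65,-0.01) = (-2.5305,0.2485)
  v3: (1-0.722)·(-1.5,-1.54) + 0.722·(-3.18,-3.74) = (-2.7130,-3.1284)
  v4: (1-0.722)·(0.63,-2.43) + 0.722·(0.65,-5.09) = (0.6444,-4.3505)
  v5: (1-0.722)·(2.34,-1.65) + 0.722·(1.82,-2.51) = (1.9646,-2.2709)
Shoelace sum Σ(x_i·y_{i+1} − x_{i+1}·y_i):
  i=1: 2.3789·0.2485 − -2.5305·2.5529 = +7.0513 (running +7.0513)
  i=2: -2.5305·-3.1284 − -2.7130·0.2485 = +8.5906 (running +15.6418)
  i=3: -2.7130·-4.3505 − 0.6444·-3.1284 = +13.8189 (running +29.4607)
  i=4: 0.6444·-2.2709 − 1.9646·-4.3505 = +7.0834 (running +36.5441)
  i=5: 1.9646·2.5529 − 2.3789·-2.2709 = +10.4177 (running +46.9617)
Area = |Σ|/2 = |46.9617|/2 = 23.4809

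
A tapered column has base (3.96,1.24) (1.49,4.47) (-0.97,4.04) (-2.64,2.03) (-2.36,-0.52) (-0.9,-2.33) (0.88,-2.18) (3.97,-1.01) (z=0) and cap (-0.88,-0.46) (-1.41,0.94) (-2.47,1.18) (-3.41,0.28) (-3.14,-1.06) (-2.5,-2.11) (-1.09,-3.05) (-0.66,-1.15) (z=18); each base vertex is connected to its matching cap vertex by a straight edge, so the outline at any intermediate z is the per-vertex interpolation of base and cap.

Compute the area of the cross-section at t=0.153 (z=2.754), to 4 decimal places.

Area at t=0.153: 28.2034

Cross-section at t=0.153: each vertex is (1-t)·p0[i] + t·p1[i].
  v1: (1-0.153)·(3.96,1.24) + 0.153·(-0.88,-0.46) = (3.2195,0.9799)
  v2: (1-0.153)·(1.49,4.47) + 0.153·(-1.41,0.94) = (1.0463,3.9299)
  v3: (1-0.153)·(-0.97,4.04) + 0.153·(-2.47,1.18) = (-1.1995,3.6024)
  v4: (1-0.153)·(-2.64,2.03) + 0.153·(-3.41,0.28) = (-2.7578,1.7622)
  v5: (1-0.153)·(-2.36,-0.52) + 0.153·(-3.14,-1.06) = (-2.4793,-0.6026)
  v6: (1-0.153)·(-0.9,-2.33) + 0.153·(-2.5,-2.11) = (-1.1448,-2.2963)
  v7: (1-0.153)·(0.88,-2.18) + 0.153·(-1.09,-3.05) = (0.5786,-2.3131)
  v8: (1-0.153)·(3.97,-1.01) + 0.153·(-0.66,-1.15) = (3.2616,-1.0314)
Shoelace sum Σ(x_i·y_{i+1} − x_{i+1}·y_i):
  i=1: 3.2195·3.9299 − 1.0463·0.9799 = +11.6270 (running +11.6270)
  i=2: 1.0463·3.6024 − -1.1995·3.9299 = +8.4831 (running +20.1101)
  i=3: -1.1995·1.7622 − -2.7578·3.6024 = +7.8210 (running +27.9311)
  i=4: -2.7578·-0.6026 − -2.4793·1.7622 = +6.0311 (running +33.9622)
  i=5: -2.4793·-2.2963 − -1.1448·-0.6026 = +5.0035 (running +38.9658)
  i=6: -1.1448·-2.3131 − 0.5786·-2.2963 = +3.9767 (running +42.9425)
  i=7: 0.5786·-1.0314 − 3.2616·-2.3131 = +6.9477 (running +49.8901)
  i=8: 3.2616·0.9799 − 3.2195·-1.0314 = +6.5167 (running +56.4068)
Area = |Σ|/2 = |56.4068|/2 = 28.2034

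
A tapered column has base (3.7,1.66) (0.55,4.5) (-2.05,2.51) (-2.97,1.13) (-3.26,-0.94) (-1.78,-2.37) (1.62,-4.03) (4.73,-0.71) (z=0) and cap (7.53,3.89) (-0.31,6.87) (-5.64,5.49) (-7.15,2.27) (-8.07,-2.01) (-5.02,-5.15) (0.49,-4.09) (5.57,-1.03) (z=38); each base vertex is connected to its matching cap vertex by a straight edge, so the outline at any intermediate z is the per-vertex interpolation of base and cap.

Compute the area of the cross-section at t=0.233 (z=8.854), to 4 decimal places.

Area at t=0.233: 57.6507

Cross-section at t=0.233: each vertex is (1-t)·p0[i] + t·p1[i].
  v1: (1-0.233)·(3.7,1.66) + 0.233·(7.53,3.89) = (4.5924,2.1796)
  v2: (1-0.233)·(0.55,4.5) + 0.233·(-0.31,6.87) = (0.3496,5.0522)
  v3: (1-0.233)·(-2.05,2.51) + 0.233·(-5.64,5.49) = (-2.8865,3.2043)
  v4: (1-0.233)·(-2.97,1.13) + 0.233·(-7.15,2.27) = (-3.9439,1.3956)
  v5: (1-0.233)·(-3.26,-0.94) + 0.233·(-8.07,-2.01) = (-4.3807,-1.1893)
  v6: (1-0.233)·(-1.78,-2.37) + 0.233·(-5.02,-5.15) = (-2.5349,-3.0177)
  v7: (1-0.233)·(1.62,-4.03) + 0.233·(0.49,-4.09) = (1.3567,-4.0440)
  v8: (1-0.233)·(4.73,-0.71) + 0.233·(5.57,-1.03) = (4.9257,-0.7846)
Shoelace sum Σ(x_i·y_{i+1} − x_{i+1}·y_i):
  i=1: 4.5924·5.0522 − 0.3496·2.1796 = +22.4397 (running +22.4397)
  i=2: 0.3496·3.2043 − -2.8865·5.0522 = +15.7034 (running +38.1430)
  i=3: -2.8865·1.3956 − -3.9439·3.2043 = +8.6093 (running +46.7524)
  i=4: -3.9439·-1.1893 − -4.3807·1.3956 = +10.8044 (running +57.5568)
  i=5: -4.3807·-3.0177 − -2.5349·-1.1893 = +10.2051 (running +67.7619)
  i=6: -2.5349·-4.0440 − 1.3567·-3.0177 = +14.3454 (running +82.1072)
  i=7: 1.3567·-0.7846 − 4.9257·-4.0440 = +18.8551 (running +100.9623)
  i=8: 4.9257·2.1796 − 4.5924·-0.7846 = +14.3391 (running +115.3014)
Area = |Σ|/2 = |115.3014|/2 = 57.6507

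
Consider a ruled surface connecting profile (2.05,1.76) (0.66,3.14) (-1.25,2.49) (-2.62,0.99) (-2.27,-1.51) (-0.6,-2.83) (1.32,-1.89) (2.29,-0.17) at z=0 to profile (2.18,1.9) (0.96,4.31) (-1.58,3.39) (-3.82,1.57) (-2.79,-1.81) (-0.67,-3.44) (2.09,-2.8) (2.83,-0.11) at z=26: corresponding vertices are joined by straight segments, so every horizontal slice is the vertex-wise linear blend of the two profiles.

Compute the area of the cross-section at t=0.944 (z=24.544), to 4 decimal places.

Cross-section at t=0.944: each vertex is (1-t)·p0[i] + t·p1[i].
  v1: (1-0.944)·(2.05,1.76) + 0.944·(2.18,1.9) = (2.1727,1.8922)
  v2: (1-0.944)·(0.66,3.14) + 0.944·(0.96,4.31) = (0.9432,4.2445)
  v3: (1-0.944)·(-1.25,2.49) + 0.944·(-1.58,3.39) = (-1.5615,3.3396)
  v4: (1-0.944)·(-2.62,0.99) + 0.944·(-3.82,1.57) = (-3.7528,1.5375)
  v5: (1-0.944)·(-2.27,-1.51) + 0.944·(-2.79,-1.81) = (-2.7609,-1.7932)
  v6: (1-0.944)·(-0.6,-2.83) + 0.944·(-0.67,-3.44) = (-0.6661,-3.4058)
  v7: (1-0.944)·(1.32,-1.89) + 0.944·(2.09,-2.8) = (2.0469,-2.7490)
  v8: (1-0.944)·(2.29,-0.17) + 0.944·(2.83,-0.11) = (2.7998,-0.1134)
Shoelace sum Σ(x_i·y_{i+1} − x_{i+1}·y_i):
  i=1: 2.1727·4.2445 − 0.9432·1.8922 = +7.4374 (running +7.4374)
  i=2: 0.9432·3.3396 − -1.5615·4.2445 = +9.7778 (running +17.2151)
  i=3: -1.5615·1.5375 − -3.7528·3.3396 = +10.1320 (running +27.3471)
  i=4: -3.7528·-1.7932 − -2.7609·1.5375 = +10.9744 (running +38.3215)
  i=5: -2.7609·-3.4058 − -0.6661·-1.7932 = +8.2087 (running +46.5302)
  i=6: -0.6661·-2.7490 − 2.0469·-3.4058 = +8.8024 (running +55.3327)
  i=7: 2.0469·-0.1134 − 2.7998·-2.7490 = +7.4646 (running +62.7973)
  i=8: 2.7998·1.8922 − 2.1727·-0.1134 = +5.5439 (running +68.3412)
Area = |Σ|/2 = |68.3412|/2 = 34.1706

Area at t=0.944: 34.1706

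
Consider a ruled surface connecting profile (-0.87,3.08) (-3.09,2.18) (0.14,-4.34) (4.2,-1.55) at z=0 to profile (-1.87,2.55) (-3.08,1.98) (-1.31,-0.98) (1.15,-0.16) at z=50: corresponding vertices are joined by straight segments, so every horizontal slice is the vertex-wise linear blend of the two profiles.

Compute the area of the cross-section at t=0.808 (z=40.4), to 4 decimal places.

Cross-section at t=0.808: each vertex is (1-t)·p0[i] + t·p1[i].
  v1: (1-0.808)·(-0.87,3.08) + 0.808·(-1.87,2.55) = (-1.6780,2.6518)
  v2: (1-0.808)·(-3.09,2.18) + 0.808·(-3.08,1.98) = (-3.0819,2.0184)
  v3: (1-0.808)·(0.14,-4.34) + 0.808·(-1.31,-0.98) = (-1.0316,-1.6251)
  v4: (1-0.808)·(4.2,-1.55) + 0.808·(1.15,-0.16) = (1.7356,-0.4269)
Shoelace sum Σ(x_i·y_{i+1} − x_{i+1}·y_i):
  i=1: -1.6780·2.0184 − -3.0819·2.6518 = +4.7856 (running +4.7856)
  i=2: -3.0819·-1.6251 − -1.0316·2.0184 = +7.0907 (running +11.8763)
  i=3: -1.0316·-0.4269 − 1.7356·-1.6251 = +3.2609 (running +15.1372)
  i=4: 1.7356·2.6518 − -1.6780·-0.4269 = +3.8861 (running +19.0233)
Area = |Σ|/2 = |19.0233|/2 = 9.5117

Area at t=0.808: 9.5117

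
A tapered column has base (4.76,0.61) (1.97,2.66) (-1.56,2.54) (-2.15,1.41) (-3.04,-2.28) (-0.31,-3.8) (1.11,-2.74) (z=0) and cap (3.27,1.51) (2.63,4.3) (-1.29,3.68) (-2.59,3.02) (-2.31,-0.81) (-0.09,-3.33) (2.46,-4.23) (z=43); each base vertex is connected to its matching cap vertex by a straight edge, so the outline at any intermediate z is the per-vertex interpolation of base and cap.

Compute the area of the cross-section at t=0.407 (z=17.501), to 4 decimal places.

Area at t=0.407: 34.2711

Cross-section at t=0.407: each vertex is (1-t)·p0[i] + t·p1[i].
  v1: (1-0.407)·(4.76,0.61) + 0.407·(3.27,1.51) = (4.1536,0.9763)
  v2: (1-0.407)·(1.97,2.66) + 0.407·(2.63,4.3) = (2.2386,3.3275)
  v3: (1-0.407)·(-1.56,2.54) + 0.407·(-1.29,3.68) = (-1.4501,3.0040)
  v4: (1-0.407)·(-2.15,1.41) + 0.407·(-2.59,3.02) = (-2.3291,2.0653)
  v5: (1-0.407)·(-3.04,-2.28) + 0.407·(-2.31,-0.81) = (-2.7429,-1.6817)
  v6: (1-0.407)·(-0.31,-3.8) + 0.407·(-0.09,-3.33) = (-0.2205,-3.6087)
  v7: (1-0.407)·(1.11,-2.74) + 0.407·(2.46,-4.23) = (1.6595,-3.3464)
Shoelace sum Σ(x_i·y_{i+1} − x_{i+1}·y_i):
  i=1: 4.1536·3.3275 − 2.2386·0.9763 = +11.6354 (running +11.6354)
  i=2: 2.2386·3.0040 − -1.4501·3.3275 = +11.5500 (running +23.1853)
  i=3: -1.4501·2.0653 − -2.3291·3.0040 = +4.0016 (running +27.1870)
  i=4: -2.3291·-1.6817 − -2.7429·2.0653 = +9.5816 (running +36.7686)
  i=5: -2.7429·-3.6087 − -0.2205·-1.6817 = +9.5275 (running +46.2962)
  i=6: -0.2205·-3.3464 − 1.6595·-3.6087 = +6.7262 (running +53.0224)
  i=7: 1.6595·0.9763 − 4.1536·-3.3464 = +15.5198 (running +68.5421)
Area = |Σ|/2 = |68.5421|/2 = 34.2711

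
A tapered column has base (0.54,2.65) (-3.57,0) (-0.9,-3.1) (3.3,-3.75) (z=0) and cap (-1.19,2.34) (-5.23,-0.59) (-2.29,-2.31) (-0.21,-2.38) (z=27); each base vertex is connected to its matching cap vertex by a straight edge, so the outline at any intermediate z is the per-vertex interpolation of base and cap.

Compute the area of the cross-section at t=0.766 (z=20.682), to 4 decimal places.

Cross-section at t=0.766: each vertex is (1-t)·p0[i] + t·p1[i].
  v1: (1-0.766)·(0.54,2.65) + 0.766·(-1.19,2.34) = (-0.7852,2.4125)
  v2: (1-0.766)·(-3.57,0) + 0.766·(-5.23,-0.59) = (-4.8416,-0.4519)
  v3: (1-0.766)·(-0.9,-3.1) + 0.766·(-2.29,-2.31) = (-1.9647,-2.4949)
  v4: (1-0.766)·(3.3,-3.75) + 0.766·(-0.21,-2.38) = (0.6113,-2.7006)
Shoelace sum Σ(x_i·y_{i+1} − x_{i+1}·y_i):
  i=1: -0.7852·-0.4519 − -4.8416·2.4125 = +12.0353 (running +12.0353)
  i=2: -4.8416·-2.4949 − -1.9647·-0.4519 = +11.1911 (running +23.2264)
  i=3: -1.9647·-2.7006 − 0.6113·-2.4949 = +6.8311 (running +30.0575)
  i=4: 0.6113·2.4125 − -0.7852·-2.7006 = -0.6456 (running +29.4120)
Area = |Σ|/2 = |29.4120|/2 = 14.7060

Area at t=0.766: 14.7060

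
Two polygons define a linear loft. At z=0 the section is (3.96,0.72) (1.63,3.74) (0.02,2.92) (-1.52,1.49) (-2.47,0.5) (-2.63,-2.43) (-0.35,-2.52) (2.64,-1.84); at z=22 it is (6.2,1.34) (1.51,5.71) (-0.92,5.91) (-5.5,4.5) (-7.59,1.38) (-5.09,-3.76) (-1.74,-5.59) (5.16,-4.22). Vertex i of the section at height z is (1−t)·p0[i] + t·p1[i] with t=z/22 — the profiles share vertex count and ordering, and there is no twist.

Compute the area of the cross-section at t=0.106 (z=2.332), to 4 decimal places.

Cross-section at t=0.106: each vertex is (1-t)·p0[i] + t·p1[i].
  v1: (1-0.106)·(3.96,0.72) + 0.106·(6.2,1.34) = (4.1974,0.7857)
  v2: (1-0.106)·(1.63,3.74) + 0.106·(1.51,5.71) = (1.6173,3.9488)
  v3: (1-0.106)·(0.02,2.92) + 0.106·(-0.92,5.91) = (-0.0796,3.2369)
  v4: (1-0.106)·(-1.52,1.49) + 0.106·(-5.5,4.5) = (-1.9419,1.8091)
  v5: (1-0.106)·(-2.47,0.5) + 0.106·(-7.59,1.38) = (-3.0127,0.5933)
  v6: (1-0.106)·(-2.63,-2.43) + 0.106·(-5.09,-3.76) = (-2.8908,-2.5710)
  v7: (1-0.106)·(-0.35,-2.52) + 0.106·(-1.74,-5.59) = (-0.4973,-2.8454)
  v8: (1-0.106)·(2.64,-1.84) + 0.106·(5.16,-4.22) = (2.9071,-2.0923)
Shoelace sum Σ(x_i·y_{i+1} − x_{i+1}·y_i):
  i=1: 4.1974·3.9488 − 1.6173·0.7857 = +15.3042 (running +15.3042)
  i=2: 1.6173·3.2369 − -0.0796·3.9488 = +5.5495 (running +20.8537)
  i=3: -0.0796·1.8091 − -1.9419·3.2369 = +6.1417 (running +26.9954)
  i=4: -1.9419·0.5933 − -3.0127·1.8091 = +4.2981 (running +31.2935)
  i=5: -3.0127·-2.5710 − -2.8908·0.5933 = +9.4607 (running +40.7542)
  i=6: -2.8908·-2.8454 − -0.4973·-2.5710 = +6.9468 (running +47.7010)
  i=7: -0.4973·-2.0923 − 2.9071·-2.8454 = +9.3126 (running +57.0135)
  i=8: 2.9071·0.7857 − 4.1974·-2.0923 = +11.0664 (running +68.0799)
Area = |Σ|/2 = |68.0799|/2 = 34.0400

Area at t=0.106: 34.0400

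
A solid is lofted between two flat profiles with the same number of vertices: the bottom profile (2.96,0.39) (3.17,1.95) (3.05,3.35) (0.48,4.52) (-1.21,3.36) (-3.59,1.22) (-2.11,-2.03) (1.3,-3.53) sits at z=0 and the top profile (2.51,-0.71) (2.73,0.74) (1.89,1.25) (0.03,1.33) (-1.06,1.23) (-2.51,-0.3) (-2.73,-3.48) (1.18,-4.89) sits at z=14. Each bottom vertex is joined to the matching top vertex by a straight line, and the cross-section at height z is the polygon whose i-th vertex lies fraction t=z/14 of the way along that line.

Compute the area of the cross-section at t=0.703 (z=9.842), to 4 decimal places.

Cross-section at t=0.703: each vertex is (1-t)·p0[i] + t·p1[i].
  v1: (1-0.703)·(2.96,0.39) + 0.703·(2.51,-0.71) = (2.6437,-0.3833)
  v2: (1-0.703)·(3.17,1.95) + 0.703·(2.73,0.74) = (2.8607,1.0994)
  v3: (1-0.703)·(3.05,3.35) + 0.703·(1.89,1.25) = (2.2345,1.8737)
  v4: (1-0.703)·(0.48,4.52) + 0.703·(0.03,1.33) = (0.1637,2.2774)
  v5: (1-0.703)·(-1.21,3.36) + 0.703·(-1.06,1.23) = (-1.1045,1.8626)
  v6: (1-0.703)·(-3.59,1.22) + 0.703·(-2.51,-0.3) = (-2.8308,0.1514)
  v7: (1-0.703)·(-2.11,-2.03) + 0.703·(-2.73,-3.48) = (-2.5459,-3.0494)
  v8: (1-0.703)·(1.3,-3.53) + 0.703·(1.18,-4.89) = (1.2156,-4.4861)
Shoelace sum Σ(x_i·y_{i+1} − x_{i+1}·y_i):
  i=1: 2.6437·1.0994 − 2.8607·-0.3833 = +4.0028 (running +4.0028)
  i=2: 2.8607·1.8737 − 2.2345·1.0994 = +2.9035 (running +6.9063)
  i=3: 2.2345·2.2774 − 0.1637·1.8737 = +4.7823 (running +11.6887)
  i=4: 0.1637·1.8626 − -1.1045·2.2774 = +2.8204 (running +14.5090)
  i=5: -1.1045·0.1514 − -2.8308·1.8626 = +5.1053 (running +19.6144)
  i=6: -2.8308·-3.0494 − -2.5459·0.1514 = +9.0175 (running +28.6319)
  i=7: -2.5459·-4.4861 − 1.2156·-3.0494 = +15.1278 (running +43.7597)
  i=8: 1.2156·-0.3833 − 2.6437·-4.4861 = +11.3937 (running +55.1534)
Area = |Σ|/2 = |55.1534|/2 = 27.5767

Area at t=0.703: 27.5767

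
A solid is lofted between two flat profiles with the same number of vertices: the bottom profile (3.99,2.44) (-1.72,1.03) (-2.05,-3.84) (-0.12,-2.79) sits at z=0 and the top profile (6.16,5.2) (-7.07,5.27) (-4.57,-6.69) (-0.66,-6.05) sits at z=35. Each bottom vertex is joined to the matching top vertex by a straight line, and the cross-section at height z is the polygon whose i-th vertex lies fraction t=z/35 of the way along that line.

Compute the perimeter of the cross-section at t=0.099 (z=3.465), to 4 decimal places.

Perimeter at t=0.099: 21.7904

Cross-section at t=0.099: each vertex is (1-t)·p0[i] + t·p1[i].
  v1: (1-0.099)·(3.99,2.44) + 0.099·(6.16,5.2) = (4.2048,2.7132)
  v2: (1-0.099)·(-1.72,1.03) + 0.099·(-7.07,5.27) = (-2.2496,1.4498)
  v3: (1-0.099)·(-2.05,-3.84) + 0.099·(-4.57,-6.69) = (-2.2995,-4.1221)
  v4: (1-0.099)·(-0.12,-2.79) + 0.099·(-0.66,-6.05) = (-0.1735,-3.1127)
Perimeter = Σ |v_{i+1} − v_i|:
  edge 1→2: √(-6.4545² + -1.2635²) = 6.5770 (running 6.5770)
  edge 2→3: √(-0.0498² + -5.5719²) = 5.5721 (running 12.1491)
  edge 3→4: √(2.1260² + 1.0094²) = 2.3535 (running 14.5026)
  edge 4→1: √(4.3783² + 5.8260²) = 7.2878 (running 21.7904)
Perimeter = 21.7904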